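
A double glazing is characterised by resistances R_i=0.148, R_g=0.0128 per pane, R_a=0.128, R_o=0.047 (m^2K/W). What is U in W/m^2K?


Total thermal resistance (series):
  R_total = R_in + R_glass + R_air + R_glass + R_out
  R_total = 0.148 + 0.0128 + 0.128 + 0.0128 + 0.047 = 0.3486 m^2K/W
U-value = 1 / R_total = 1 / 0.3486 = 2.869 W/m^2K

2.869 W/m^2K


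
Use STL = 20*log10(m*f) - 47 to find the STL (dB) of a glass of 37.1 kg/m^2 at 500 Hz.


Mass law: STL = 20 * log10(m * f) - 47
  m * f = 37.1 * 500 = 18550
  log10(18550) = 4.26834
  STL = 20 * 4.26834 - 47 = 85.3668 - 47 = 38.4 dB

38.4 dB


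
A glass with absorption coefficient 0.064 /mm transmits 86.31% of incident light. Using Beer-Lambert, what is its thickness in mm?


Rearrange T = exp(-alpha * thickness):
  thickness = -ln(T) / alpha
  T = 86.31/100 = 0.8631
  ln(T) = -0.14722
  -ln(T) = 0.14722
  thickness = 0.14722 / 0.064 = 2.3 mm

2.3 mm


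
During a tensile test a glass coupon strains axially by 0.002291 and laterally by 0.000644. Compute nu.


Poisson's ratio: nu = lateral strain / axial strain
  nu = 0.000644 / 0.002291 = 0.2811

0.2811


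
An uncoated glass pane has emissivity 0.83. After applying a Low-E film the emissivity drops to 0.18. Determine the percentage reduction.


Percentage reduction = (1 - coated/uncoated) * 100
  Ratio = 0.18 / 0.83 = 0.2169
  Reduction = (1 - 0.2169) * 100 = 78.3%

78.3%


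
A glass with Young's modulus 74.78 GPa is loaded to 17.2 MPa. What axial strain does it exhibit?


Rearrange E = sigma / epsilon:
  epsilon = sigma / E
  E (MPa) = 74.78 * 1000 = 74780
  epsilon = 17.2 / 74780 = 0.00023

0.00023


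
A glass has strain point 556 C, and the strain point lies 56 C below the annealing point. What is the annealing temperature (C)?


T_anneal = T_strain + gap:
  T_anneal = 556 + 56 = 612 C

612 C


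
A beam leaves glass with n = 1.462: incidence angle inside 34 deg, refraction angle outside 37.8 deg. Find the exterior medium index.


Apply Snell's law: n1 * sin(theta1) = n2 * sin(theta2)
  n2 = n1 * sin(theta1) / sin(theta2)
  sin(34) = 0.559193
  sin(37.8) = 0.612907
  n2 = 1.462 * 0.559193 / 0.612907 = 1.3339

1.3339


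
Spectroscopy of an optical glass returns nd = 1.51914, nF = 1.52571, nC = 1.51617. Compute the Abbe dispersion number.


Abbe number formula: Vd = (nd - 1) / (nF - nC)
  nd - 1 = 1.51914 - 1 = 0.51914
  nF - nC = 1.52571 - 1.51617 = 0.00954
  Vd = 0.51914 / 0.00954 = 54.42

54.42


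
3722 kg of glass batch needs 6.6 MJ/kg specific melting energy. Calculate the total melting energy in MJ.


Total energy = mass * specific energy
  E = 3722 * 6.6 = 24565.2 MJ

24565.2 MJ


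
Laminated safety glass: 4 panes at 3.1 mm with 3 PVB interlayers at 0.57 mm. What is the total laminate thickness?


Total thickness = glass contribution + PVB contribution
  Glass: 4 * 3.1 = 12.4 mm
  PVB: 3 * 0.57 = 1.71 mm
  Total = 12.4 + 1.71 = 14.11 mm

14.11 mm


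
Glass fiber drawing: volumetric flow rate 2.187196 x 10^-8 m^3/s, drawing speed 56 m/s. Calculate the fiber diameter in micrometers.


Cross-sectional area from continuity:
  A = Q / v = 2.187196 x 10^-8 / 56 = 3.905707 x 10^-10 m^2
Diameter from circular cross-section:
  d = sqrt(4A / pi) * 10^6 (m -> um)
  d = sqrt(4 * 3.905707 x 10^-10 / pi) * 10^6 = 22.3 um

22.3 um


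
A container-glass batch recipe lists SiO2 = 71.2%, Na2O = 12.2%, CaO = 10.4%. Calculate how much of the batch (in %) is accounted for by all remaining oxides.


Sum the three major oxides:
  SiO2 + Na2O + CaO = 71.2 + 12.2 + 10.4 = 93.8%
Subtract from 100%:
  Others = 100 - 93.8 = 6.2%

6.2%


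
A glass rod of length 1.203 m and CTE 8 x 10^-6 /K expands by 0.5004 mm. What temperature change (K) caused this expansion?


Rearrange dL = alpha * L0 * dT for dT:
  dT = dL / (alpha * L0)
  dL (m) = 0.5004 / 1000 = 0.0005004
  dT = 0.0005004 / ((8 x 10^-6) * 1.203) = 52.0 K

52.0 K


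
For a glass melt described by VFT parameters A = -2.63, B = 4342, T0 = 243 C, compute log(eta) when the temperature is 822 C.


VFT equation: log(eta) = A + B / (T - T0)
  T - T0 = 822 - 243 = 579
  B / (T - T0) = 4342 / 579 = 7.499
  log(eta) = -2.63 + 7.499 = 4.869

4.869


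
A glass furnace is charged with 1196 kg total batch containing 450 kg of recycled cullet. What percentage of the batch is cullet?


Cullet ratio = (cullet mass / total batch mass) * 100
  Ratio = 450 / 1196 * 100 = 37.63%

37.63%


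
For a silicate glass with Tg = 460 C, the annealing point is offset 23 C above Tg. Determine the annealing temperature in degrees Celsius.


The annealing temperature is Tg plus the offset:
  T_anneal = 460 + 23 = 483 C

483 C


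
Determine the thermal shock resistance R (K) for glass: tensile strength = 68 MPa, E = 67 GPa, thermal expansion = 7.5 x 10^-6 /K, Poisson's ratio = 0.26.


Thermal shock resistance: R = sigma * (1 - nu) / (E * alpha)
  Numerator = 68 * (1 - 0.26) = 50.32
  Denominator = 67 * 1000 * (7.5 x 10^-6) = 0.5025
  R = 50.32 / 0.5025 = 100.1 K

100.1 K


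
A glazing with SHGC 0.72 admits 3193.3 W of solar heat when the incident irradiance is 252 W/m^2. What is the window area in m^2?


Rearrange Q = Area * SHGC * Irradiance:
  Area = Q / (SHGC * Irradiance)
  Area = 3193.3 / (0.72 * 252) = 17.6 m^2

17.6 m^2


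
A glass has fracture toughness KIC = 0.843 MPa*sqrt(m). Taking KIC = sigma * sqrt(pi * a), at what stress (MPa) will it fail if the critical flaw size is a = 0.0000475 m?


Rearrange KIC = sigma * sqrt(pi * a):
  sigma = KIC / sqrt(pi * a)
  sqrt(pi * 0.0000475) = 0.012216
  sigma = 0.843 / 0.012216 = 69.01 MPa

69.01 MPa


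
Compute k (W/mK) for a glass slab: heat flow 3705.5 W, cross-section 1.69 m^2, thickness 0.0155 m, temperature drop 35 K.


Fourier's law rearranged: k = Q * t / (A * dT)
  Numerator = 3705.5 * 0.0155 = 57.43525
  Denominator = 1.69 * 35 = 59.15
  k = 57.43525 / 59.15 = 0.971 W/mK

0.971 W/mK


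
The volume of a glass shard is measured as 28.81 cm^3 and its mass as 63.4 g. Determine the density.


Use the definition of density:
  rho = mass / volume
  rho = 63.4 / 28.81 = 2.201 g/cm^3

2.201 g/cm^3


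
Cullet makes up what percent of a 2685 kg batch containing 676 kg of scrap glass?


Cullet ratio = (cullet mass / total batch mass) * 100
  Ratio = 676 / 2685 * 100 = 25.18%

25.18%


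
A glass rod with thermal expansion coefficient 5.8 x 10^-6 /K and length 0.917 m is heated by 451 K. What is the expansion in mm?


Thermal expansion formula: dL = alpha * L0 * dT
  dL = (5.8 x 10^-6) * 0.917 * 451 = 0.00239869 m
Convert to mm: 0.00239869 * 1000 = 2.3987 mm

2.3987 mm


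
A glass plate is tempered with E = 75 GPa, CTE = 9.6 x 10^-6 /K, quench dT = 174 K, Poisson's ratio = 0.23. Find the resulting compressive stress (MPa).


Tempering stress: sigma = E * alpha * dT / (1 - nu)
  E (MPa) = 75 * 1000 = 75000
  Numerator = 75000 * (9.6 x 10^-6) * 174 = 125.28
  Denominator = 1 - 0.23 = 0.77
  sigma = 125.28 / 0.77 = 162.7 MPa

162.7 MPa


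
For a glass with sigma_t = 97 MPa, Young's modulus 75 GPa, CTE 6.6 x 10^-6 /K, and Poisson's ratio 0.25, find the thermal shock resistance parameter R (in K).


Thermal shock resistance: R = sigma * (1 - nu) / (E * alpha)
  Numerator = 97 * (1 - 0.25) = 72.75
  Denominator = 75 * 1000 * (6.6 x 10^-6) = 0.495
  R = 72.75 / 0.495 = 147.0 K

147.0 K


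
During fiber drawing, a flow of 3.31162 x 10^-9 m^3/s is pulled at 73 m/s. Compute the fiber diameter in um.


Cross-sectional area from continuity:
  A = Q / v = 3.31162 x 10^-9 / 73 = 4.536466 x 10^-11 m^2
Diameter from circular cross-section:
  d = sqrt(4A / pi) * 10^6 (m -> um)
  d = sqrt(4 * 4.536466 x 10^-11 / pi) * 10^6 = 7.6 um

7.6 um


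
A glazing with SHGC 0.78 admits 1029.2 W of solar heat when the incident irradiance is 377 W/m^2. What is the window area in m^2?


Rearrange Q = Area * SHGC * Irradiance:
  Area = Q / (SHGC * Irradiance)
  Area = 1029.2 / (0.78 * 377) = 3.5 m^2

3.5 m^2


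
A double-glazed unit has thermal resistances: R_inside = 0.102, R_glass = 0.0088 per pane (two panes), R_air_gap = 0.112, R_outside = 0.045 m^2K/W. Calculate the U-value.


Total thermal resistance (series):
  R_total = R_in + R_glass + R_air + R_glass + R_out
  R_total = 0.102 + 0.0088 + 0.112 + 0.0088 + 0.045 = 0.2766 m^2K/W
U-value = 1 / R_total = 1 / 0.2766 = 3.615 W/m^2K

3.615 W/m^2K


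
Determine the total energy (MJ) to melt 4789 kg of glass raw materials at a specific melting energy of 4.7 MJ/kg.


Total energy = mass * specific energy
  E = 4789 * 4.7 = 22508.3 MJ

22508.3 MJ


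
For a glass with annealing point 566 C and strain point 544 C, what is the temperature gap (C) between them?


Gap = T_anneal - T_strain:
  gap = 566 - 544 = 22 C

22 C


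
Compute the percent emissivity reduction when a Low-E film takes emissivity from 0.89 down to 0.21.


Percentage reduction = (1 - coated/uncoated) * 100
  Ratio = 0.21 / 0.89 = 0.236
  Reduction = (1 - 0.236) * 100 = 76.4%

76.4%


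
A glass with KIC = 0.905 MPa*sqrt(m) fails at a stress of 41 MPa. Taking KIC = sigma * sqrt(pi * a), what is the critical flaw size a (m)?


Rearrange KIC = sigma * sqrt(pi * a):
  sqrt(pi * a) = KIC / sigma
  sqrt(pi * a) = 0.905 / 41 = 0.022073
  a = (KIC / sigma)^2 / pi
  a = 0.022073^2 / pi = 0.0001551 m

0.0001551 m


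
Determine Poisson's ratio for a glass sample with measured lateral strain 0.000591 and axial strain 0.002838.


Poisson's ratio: nu = lateral strain / axial strain
  nu = 0.000591 / 0.002838 = 0.2082

0.2082


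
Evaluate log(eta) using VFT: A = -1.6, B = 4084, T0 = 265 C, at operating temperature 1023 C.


VFT equation: log(eta) = A + B / (T - T0)
  T - T0 = 1023 - 265 = 758
  B / (T - T0) = 4084 / 758 = 5.388
  log(eta) = -1.6 + 5.388 = 3.788

3.788


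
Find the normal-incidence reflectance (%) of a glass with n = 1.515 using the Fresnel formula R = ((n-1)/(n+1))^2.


Fresnel reflectance at normal incidence:
  R = ((n - 1)/(n + 1))^2
  (n - 1)/(n + 1) = (1.515 - 1)/(1.515 + 1) = 0.204771
  R = 0.204771^2 = 0.0419312
  R(%) = 0.0419312 * 100 = 4.193%

4.193%


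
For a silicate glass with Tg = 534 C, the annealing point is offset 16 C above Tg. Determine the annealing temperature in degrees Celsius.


The annealing temperature is Tg plus the offset:
  T_anneal = 534 + 16 = 550 C

550 C


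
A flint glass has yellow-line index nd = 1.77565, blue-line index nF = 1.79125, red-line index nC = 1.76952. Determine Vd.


Abbe number formula: Vd = (nd - 1) / (nF - nC)
  nd - 1 = 1.77565 - 1 = 0.77565
  nF - nC = 1.79125 - 1.76952 = 0.02173
  Vd = 0.77565 / 0.02173 = 35.69

35.69


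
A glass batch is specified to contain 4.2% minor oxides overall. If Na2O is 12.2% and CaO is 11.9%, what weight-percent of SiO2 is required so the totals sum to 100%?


Known pieces sum to 100%:
  SiO2 = 100 - (others + Na2O + CaO)
  SiO2 = 100 - (4.2 + 12.2 + 11.9) = 71.7%

71.7%


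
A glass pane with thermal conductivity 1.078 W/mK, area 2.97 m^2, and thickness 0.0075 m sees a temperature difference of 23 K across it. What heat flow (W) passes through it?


Fourier's law: Q = k * A * dT / t
  Q = 1.078 * 2.97 * 23 / 0.0075
  Q = 73.63818 / 0.0075 = 9818.4 W

9818.4 W


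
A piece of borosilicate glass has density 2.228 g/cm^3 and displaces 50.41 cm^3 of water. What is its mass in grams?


Rearrange rho = m / V:
  m = rho * V
  m = 2.228 * 50.41 = 112.313 g

112.313 g


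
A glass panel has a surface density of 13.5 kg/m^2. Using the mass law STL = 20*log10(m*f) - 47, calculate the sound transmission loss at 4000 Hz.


Mass law: STL = 20 * log10(m * f) - 47
  m * f = 13.5 * 4000 = 54000
  log10(54000) = 4.73239
  STL = 20 * 4.73239 - 47 = 94.6478 - 47 = 47.6 dB

47.6 dB


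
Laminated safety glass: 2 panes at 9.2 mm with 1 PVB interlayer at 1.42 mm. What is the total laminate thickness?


Total thickness = glass contribution + PVB contribution
  Glass: 2 * 9.2 = 18.4 mm
  PVB: 1 * 1.42 = 1.42 mm
  Total = 18.4 + 1.42 = 19.82 mm

19.82 mm


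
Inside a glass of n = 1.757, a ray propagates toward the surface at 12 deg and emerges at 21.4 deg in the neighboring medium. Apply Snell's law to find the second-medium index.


Apply Snell's law: n1 * sin(theta1) = n2 * sin(theta2)
  n2 = n1 * sin(theta1) / sin(theta2)
  sin(12) = 0.207912
  sin(21.4) = 0.364877
  n2 = 1.757 * 0.207912 / 0.364877 = 1.0012

1.0012


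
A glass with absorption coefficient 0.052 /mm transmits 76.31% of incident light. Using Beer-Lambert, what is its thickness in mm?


Rearrange T = exp(-alpha * thickness):
  thickness = -ln(T) / alpha
  T = 76.31/100 = 0.7631
  ln(T) = -0.27037
  -ln(T) = 0.27037
  thickness = 0.27037 / 0.052 = 5.2 mm

5.2 mm


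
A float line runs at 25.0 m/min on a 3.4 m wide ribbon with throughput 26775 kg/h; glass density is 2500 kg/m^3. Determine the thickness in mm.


Ribbon cross-section from mass balance:
  Volume rate = throughput / density = 26775 / 2500 = 10.71 m^3/h
  thickness = volume rate / (speed * 60 * width), i.e.
  thickness = throughput / (60 * speed * width * density) * 1000
  thickness = 26775 / (60 * 25.0 * 3.4 * 2500) * 1000 = 2.1 mm

2.1 mm


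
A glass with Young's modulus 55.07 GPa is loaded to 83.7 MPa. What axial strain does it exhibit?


Rearrange E = sigma / epsilon:
  epsilon = sigma / E
  E (MPa) = 55.07 * 1000 = 55070
  epsilon = 83.7 / 55070 = 0.00152

0.00152


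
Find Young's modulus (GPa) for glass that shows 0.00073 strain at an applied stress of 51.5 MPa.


Young's modulus: E = stress / strain
  E = 51.5 MPa / 0.00073 = 70547.95 MPa
Convert to GPa: 70547.95 / 1000 = 70.55 GPa

70.55 GPa


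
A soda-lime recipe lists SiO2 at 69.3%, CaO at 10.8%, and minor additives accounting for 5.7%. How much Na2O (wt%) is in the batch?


Pieces sum to 100%:
  Na2O = 100 - (SiO2 + CaO + others)
  Na2O = 100 - (69.3 + 10.8 + 5.7) = 14.2%

14.2%


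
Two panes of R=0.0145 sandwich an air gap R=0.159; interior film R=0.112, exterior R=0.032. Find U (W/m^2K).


Total thermal resistance (series):
  R_total = R_in + R_glass + R_air + R_glass + R_out
  R_total = 0.112 + 0.0145 + 0.159 + 0.0145 + 0.032 = 0.332 m^2K/W
U-value = 1 / R_total = 1 / 0.332 = 3.012 W/m^2K

3.012 W/m^2K


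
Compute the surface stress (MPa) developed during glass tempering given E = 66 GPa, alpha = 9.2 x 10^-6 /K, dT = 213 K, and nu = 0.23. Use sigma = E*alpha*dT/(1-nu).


Tempering stress: sigma = E * alpha * dT / (1 - nu)
  E (MPa) = 66 * 1000 = 66000
  Numerator = 66000 * (9.2 x 10^-6) * 213 = 129.3336
  Denominator = 1 - 0.23 = 0.77
  sigma = 129.3336 / 0.77 = 168.0 MPa

168.0 MPa


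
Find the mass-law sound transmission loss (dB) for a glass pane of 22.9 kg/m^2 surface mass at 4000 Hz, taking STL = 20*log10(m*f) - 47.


Mass law: STL = 20 * log10(m * f) - 47
  m * f = 22.9 * 4000 = 91600
  log10(91600) = 4.9619
  STL = 20 * 4.9619 - 47 = 99.238 - 47 = 52.2 dB

52.2 dB


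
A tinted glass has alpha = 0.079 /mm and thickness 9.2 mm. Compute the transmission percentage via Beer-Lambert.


Beer-Lambert law: T = exp(-alpha * thickness)
  exponent = -0.079 * 9.2 = -0.7268
  T = exp(-0.7268) = 0.4835
  Percentage = 0.4835 * 100 = 48.35%

48.35%


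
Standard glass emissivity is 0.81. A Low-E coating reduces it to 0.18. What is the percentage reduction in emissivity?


Percentage reduction = (1 - coated/uncoated) * 100
  Ratio = 0.18 / 0.81 = 0.2222
  Reduction = (1 - 0.2222) * 100 = 77.8%

77.8%


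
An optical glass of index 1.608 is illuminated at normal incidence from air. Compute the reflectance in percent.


Fresnel reflectance at normal incidence:
  R = ((n - 1)/(n + 1))^2
  (n - 1)/(n + 1) = (1.608 - 1)/(1.608 + 1) = 0.233129
  R = 0.233129^2 = 0.0543491
  R(%) = 0.0543491 * 100 = 5.435%

5.435%


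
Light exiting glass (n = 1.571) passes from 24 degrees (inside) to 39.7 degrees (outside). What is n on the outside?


Apply Snell's law: n1 * sin(theta1) = n2 * sin(theta2)
  n2 = n1 * sin(theta1) / sin(theta2)
  sin(24) = 0.406737
  sin(39.7) = 0.638768
  n2 = 1.571 * 0.406737 / 0.638768 = 1.0003

1.0003


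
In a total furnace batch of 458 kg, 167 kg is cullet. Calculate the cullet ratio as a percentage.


Cullet ratio = (cullet mass / total batch mass) * 100
  Ratio = 167 / 458 * 100 = 36.46%

36.46%


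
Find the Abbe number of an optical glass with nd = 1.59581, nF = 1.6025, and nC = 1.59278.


Abbe number formula: Vd = (nd - 1) / (nF - nC)
  nd - 1 = 1.59581 - 1 = 0.59581
  nF - nC = 1.6025 - 1.59278 = 0.00972
  Vd = 0.59581 / 0.00972 = 61.3

61.3


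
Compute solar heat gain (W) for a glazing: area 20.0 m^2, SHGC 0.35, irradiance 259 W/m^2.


Solar heat gain: Q = Area * SHGC * Irradiance
  Q = 20.0 * 0.35 * 259 = 1813 W

1813 W


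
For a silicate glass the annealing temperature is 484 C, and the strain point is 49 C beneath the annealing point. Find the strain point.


Strain point = annealing point - difference:
  T_strain = 484 - 49 = 435 C

435 C


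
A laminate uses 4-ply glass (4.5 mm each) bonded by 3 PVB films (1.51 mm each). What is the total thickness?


Total thickness = glass contribution + PVB contribution
  Glass: 4 * 4.5 = 18.0 mm
  PVB: 3 * 1.51 = 4.53 mm
  Total = 18.0 + 4.53 = 22.53 mm

22.53 mm


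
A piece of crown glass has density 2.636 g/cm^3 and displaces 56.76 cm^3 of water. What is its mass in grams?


Rearrange rho = m / V:
  m = rho * V
  m = 2.636 * 56.76 = 149.619 g

149.619 g


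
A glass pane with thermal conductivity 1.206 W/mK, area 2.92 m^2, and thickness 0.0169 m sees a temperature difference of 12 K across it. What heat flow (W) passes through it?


Fourier's law: Q = k * A * dT / t
  Q = 1.206 * 2.92 * 12 / 0.0169
  Q = 42.25824 / 0.0169 = 2500.5 W

2500.5 W


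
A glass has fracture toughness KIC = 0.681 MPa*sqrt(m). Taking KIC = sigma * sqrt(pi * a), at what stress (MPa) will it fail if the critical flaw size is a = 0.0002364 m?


Rearrange KIC = sigma * sqrt(pi * a):
  sigma = KIC / sqrt(pi * a)
  sqrt(pi * 0.0002364) = 0.027252
  sigma = 0.681 / 0.027252 = 24.99 MPa

24.99 MPa


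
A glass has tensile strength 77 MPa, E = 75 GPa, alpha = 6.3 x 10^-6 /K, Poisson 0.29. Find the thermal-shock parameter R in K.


Thermal shock resistance: R = sigma * (1 - nu) / (E * alpha)
  Numerator = 77 * (1 - 0.29) = 54.67
  Denominator = 75 * 1000 * (6.3 x 10^-6) = 0.4725
  R = 54.67 / 0.4725 = 115.7 K

115.7 K


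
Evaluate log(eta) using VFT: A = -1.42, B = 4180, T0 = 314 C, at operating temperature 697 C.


VFT equation: log(eta) = A + B / (T - T0)
  T - T0 = 697 - 314 = 383
  B / (T - T0) = 4180 / 383 = 10.914
  log(eta) = -1.42 + 10.914 = 9.494

9.494


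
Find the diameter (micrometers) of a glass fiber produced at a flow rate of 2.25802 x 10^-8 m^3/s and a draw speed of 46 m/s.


Cross-sectional area from continuity:
  A = Q / v = 2.25802 x 10^-8 / 46 = 4.908739 x 10^-10 m^2
Diameter from circular cross-section:
  d = sqrt(4A / pi) * 10^6 (m -> um)
  d = sqrt(4 * 4.908739 x 10^-10 / pi) * 10^6 = 25.0 um

25.0 um


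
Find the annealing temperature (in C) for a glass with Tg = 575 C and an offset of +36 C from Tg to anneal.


The annealing temperature is Tg plus the offset:
  T_anneal = 575 + 36 = 611 C

611 C


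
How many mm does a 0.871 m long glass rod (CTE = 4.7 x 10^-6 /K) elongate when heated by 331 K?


Thermal expansion formula: dL = alpha * L0 * dT
  dL = (4.7 x 10^-6) * 0.871 * 331 = 0.00135501 m
Convert to mm: 0.00135501 * 1000 = 1.355 mm

1.355 mm


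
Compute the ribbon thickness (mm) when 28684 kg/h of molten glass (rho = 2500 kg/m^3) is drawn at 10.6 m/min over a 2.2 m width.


Ribbon cross-section from mass balance:
  Volume rate = throughput / density = 28684 / 2500 = 11.4736 m^3/h
  thickness = volume rate / (speed * 60 * width), i.e.
  thickness = throughput / (60 * speed * width * density) * 1000
  thickness = 28684 / (60 * 10.6 * 2.2 * 2500) * 1000 = 8.2 mm

8.2 mm


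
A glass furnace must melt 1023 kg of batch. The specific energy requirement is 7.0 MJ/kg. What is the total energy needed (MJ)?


Total energy = mass * specific energy
  E = 1023 * 7.0 = 7161 MJ

7161 MJ


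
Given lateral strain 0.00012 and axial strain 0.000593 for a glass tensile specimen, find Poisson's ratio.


Poisson's ratio: nu = lateral strain / axial strain
  nu = 0.00012 / 0.000593 = 0.2024

0.2024


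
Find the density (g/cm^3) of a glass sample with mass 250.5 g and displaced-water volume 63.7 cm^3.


Use the definition of density:
  rho = mass / volume
  rho = 250.5 / 63.7 = 3.932 g/cm^3

3.932 g/cm^3


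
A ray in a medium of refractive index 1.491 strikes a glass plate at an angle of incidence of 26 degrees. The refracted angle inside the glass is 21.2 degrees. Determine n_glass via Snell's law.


Apply Snell's law: n1 * sin(theta1) = n2 * sin(theta2)
  n2 = n1 * sin(theta1) / sin(theta2)
  sin(26) = 0.438371
  sin(21.2) = 0.361625
  n2 = 1.491 * 0.438371 / 0.361625 = 1.8074

1.8074


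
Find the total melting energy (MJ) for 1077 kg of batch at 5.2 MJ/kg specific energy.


Total energy = mass * specific energy
  E = 1077 * 5.2 = 5600.4 MJ

5600.4 MJ


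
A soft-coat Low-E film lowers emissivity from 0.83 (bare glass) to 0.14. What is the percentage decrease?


Percentage reduction = (1 - coated/uncoated) * 100
  Ratio = 0.14 / 0.83 = 0.1687
  Reduction = (1 - 0.1687) * 100 = 83.1%

83.1%


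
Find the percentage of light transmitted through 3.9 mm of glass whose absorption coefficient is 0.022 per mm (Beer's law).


Beer-Lambert law: T = exp(-alpha * thickness)
  exponent = -0.022 * 3.9 = -0.0858
  T = exp(-0.0858) = 0.9178
  Percentage = 0.9178 * 100 = 91.78%

91.78%


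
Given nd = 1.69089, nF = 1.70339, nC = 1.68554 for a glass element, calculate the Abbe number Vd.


Abbe number formula: Vd = (nd - 1) / (nF - nC)
  nd - 1 = 1.69089 - 1 = 0.69089
  nF - nC = 1.70339 - 1.68554 = 0.01785
  Vd = 0.69089 / 0.01785 = 38.71

38.71


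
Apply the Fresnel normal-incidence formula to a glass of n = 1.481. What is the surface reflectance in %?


Fresnel reflectance at normal incidence:
  R = ((n - 1)/(n + 1))^2
  (n - 1)/(n + 1) = (1.481 - 1)/(1.481 + 1) = 0.193873
  R = 0.193873^2 = 0.0375867
  R(%) = 0.0375867 * 100 = 3.759%

3.759%


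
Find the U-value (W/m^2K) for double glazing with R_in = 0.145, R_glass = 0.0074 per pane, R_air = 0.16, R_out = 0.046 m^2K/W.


Total thermal resistance (series):
  R_total = R_in + R_glass + R_air + R_glass + R_out
  R_total = 0.145 + 0.0074 + 0.16 + 0.0074 + 0.046 = 0.3658 m^2K/W
U-value = 1 / R_total = 1 / 0.3658 = 2.734 W/m^2K

2.734 W/m^2K


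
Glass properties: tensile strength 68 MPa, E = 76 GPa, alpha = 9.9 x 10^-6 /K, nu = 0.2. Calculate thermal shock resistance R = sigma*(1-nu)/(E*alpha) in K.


Thermal shock resistance: R = sigma * (1 - nu) / (E * alpha)
  Numerator = 68 * (1 - 0.2) = 54.4
  Denominator = 76 * 1000 * (9.9 x 10^-6) = 0.7524
  R = 54.4 / 0.7524 = 72.3 K

72.3 K


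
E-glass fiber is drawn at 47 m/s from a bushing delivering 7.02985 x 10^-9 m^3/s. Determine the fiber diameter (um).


Cross-sectional area from continuity:
  A = Q / v = 7.02985 x 10^-9 / 47 = 1.495713 x 10^-10 m^2
Diameter from circular cross-section:
  d = sqrt(4A / pi) * 10^6 (m -> um)
  d = sqrt(4 * 1.495713 x 10^-10 / pi) * 10^6 = 13.8 um

13.8 um


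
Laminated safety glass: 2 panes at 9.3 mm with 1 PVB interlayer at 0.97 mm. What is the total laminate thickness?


Total thickness = glass contribution + PVB contribution
  Glass: 2 * 9.3 = 18.6 mm
  PVB: 1 * 0.97 = 0.97 mm
  Total = 18.6 + 0.97 = 19.57 mm

19.57 mm


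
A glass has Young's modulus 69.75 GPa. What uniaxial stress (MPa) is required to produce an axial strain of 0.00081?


Rearrange E = sigma / epsilon:
  sigma = E * epsilon
  E (MPa) = 69.75 * 1000 = 69750
  sigma = 69750 * 0.00081 = 56.5 MPa

56.5 MPa


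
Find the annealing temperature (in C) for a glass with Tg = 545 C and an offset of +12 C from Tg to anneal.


The annealing temperature is Tg plus the offset:
  T_anneal = 545 + 12 = 557 C

557 C


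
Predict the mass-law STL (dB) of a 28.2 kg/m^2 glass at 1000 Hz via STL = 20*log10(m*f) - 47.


Mass law: STL = 20 * log10(m * f) - 47
  m * f = 28.2 * 1000 = 28200
  log10(28200) = 4.45025
  STL = 20 * 4.45025 - 47 = 89.005 - 47 = 42.0 dB

42.0 dB


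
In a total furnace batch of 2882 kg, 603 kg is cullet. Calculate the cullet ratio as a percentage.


Cullet ratio = (cullet mass / total batch mass) * 100
  Ratio = 603 / 2882 * 100 = 20.92%

20.92%


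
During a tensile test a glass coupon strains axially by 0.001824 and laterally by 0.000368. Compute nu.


Poisson's ratio: nu = lateral strain / axial strain
  nu = 0.000368 / 0.001824 = 0.2018

0.2018


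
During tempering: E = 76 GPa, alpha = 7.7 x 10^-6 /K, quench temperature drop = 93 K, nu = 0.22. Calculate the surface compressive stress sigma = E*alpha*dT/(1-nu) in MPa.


Tempering stress: sigma = E * alpha * dT / (1 - nu)
  E (MPa) = 76 * 1000 = 76000
  Numerator = 76000 * (7.7 x 10^-6) * 93 = 54.4236
  Denominator = 1 - 0.22 = 0.78
  sigma = 54.4236 / 0.78 = 69.8 MPa

69.8 MPa


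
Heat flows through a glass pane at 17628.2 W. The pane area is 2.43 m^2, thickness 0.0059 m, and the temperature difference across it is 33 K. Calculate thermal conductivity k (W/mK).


Fourier's law rearranged: k = Q * t / (A * dT)
  Numerator = 17628.2 * 0.0059 = 104.00638
  Denominator = 2.43 * 33 = 80.19
  k = 104.00638 / 80.19 = 1.297 W/mK

1.297 W/mK


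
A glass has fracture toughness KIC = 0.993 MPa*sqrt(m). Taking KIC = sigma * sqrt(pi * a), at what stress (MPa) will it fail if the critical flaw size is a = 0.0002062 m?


Rearrange KIC = sigma * sqrt(pi * a):
  sigma = KIC / sqrt(pi * a)
  sqrt(pi * 0.0002062) = 0.025452
  sigma = 0.993 / 0.025452 = 39.01 MPa

39.01 MPa


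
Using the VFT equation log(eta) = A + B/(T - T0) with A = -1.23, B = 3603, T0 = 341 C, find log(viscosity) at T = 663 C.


VFT equation: log(eta) = A + B / (T - T0)
  T - T0 = 663 - 341 = 322
  B / (T - T0) = 3603 / 322 = 11.189
  log(eta) = -1.23 + 11.189 = 9.959

9.959


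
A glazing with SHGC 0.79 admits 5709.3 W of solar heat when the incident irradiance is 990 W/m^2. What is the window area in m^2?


Rearrange Q = Area * SHGC * Irradiance:
  Area = Q / (SHGC * Irradiance)
  Area = 5709.3 / (0.79 * 990) = 7.3 m^2

7.3 m^2


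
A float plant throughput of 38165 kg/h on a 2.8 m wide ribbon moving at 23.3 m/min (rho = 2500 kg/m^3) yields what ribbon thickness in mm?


Ribbon cross-section from mass balance:
  Volume rate = throughput / density = 38165 / 2500 = 15.266 m^3/h
  thickness = volume rate / (speed * 60 * width), i.e.
  thickness = throughput / (60 * speed * width * density) * 1000
  thickness = 38165 / (60 * 23.3 * 2.8 * 2500) * 1000 = 3.9 mm

3.9 mm


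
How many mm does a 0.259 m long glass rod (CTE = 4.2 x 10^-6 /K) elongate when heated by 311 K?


Thermal expansion formula: dL = alpha * L0 * dT
  dL = (4.2 x 10^-6) * 0.259 * 311 = 0.00033831 m
Convert to mm: 0.00033831 * 1000 = 0.3383 mm

0.3383 mm


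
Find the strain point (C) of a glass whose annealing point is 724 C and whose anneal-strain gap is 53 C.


Strain point = annealing point - difference:
  T_strain = 724 - 53 = 671 C

671 C


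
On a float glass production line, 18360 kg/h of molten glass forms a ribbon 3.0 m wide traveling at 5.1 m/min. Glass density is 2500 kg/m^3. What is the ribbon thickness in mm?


Ribbon cross-section from mass balance:
  Volume rate = throughput / density = 18360 / 2500 = 7.344 m^3/h
  thickness = volume rate / (speed * 60 * width), i.e.
  thickness = throughput / (60 * speed * width * density) * 1000
  thickness = 18360 / (60 * 5.1 * 3.0 * 2500) * 1000 = 8.0 mm

8.0 mm


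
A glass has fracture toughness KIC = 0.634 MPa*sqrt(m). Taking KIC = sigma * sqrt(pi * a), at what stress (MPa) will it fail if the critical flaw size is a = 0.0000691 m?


Rearrange KIC = sigma * sqrt(pi * a):
  sigma = KIC / sqrt(pi * a)
  sqrt(pi * 0.0000691) = 0.014734
  sigma = 0.634 / 0.014734 = 43.03 MPa

43.03 MPa


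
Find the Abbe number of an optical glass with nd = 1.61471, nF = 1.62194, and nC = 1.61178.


Abbe number formula: Vd = (nd - 1) / (nF - nC)
  nd - 1 = 1.61471 - 1 = 0.61471
  nF - nC = 1.62194 - 1.61178 = 0.01016
  Vd = 0.61471 / 0.01016 = 60.5

60.5


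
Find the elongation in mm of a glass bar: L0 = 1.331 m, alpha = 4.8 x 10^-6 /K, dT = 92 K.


Thermal expansion formula: dL = alpha * L0 * dT
  dL = (4.8 x 10^-6) * 1.331 * 92 = 0.00058777 m
Convert to mm: 0.00058777 * 1000 = 0.5878 mm

0.5878 mm


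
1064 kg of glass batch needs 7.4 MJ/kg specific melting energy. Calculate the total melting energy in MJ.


Total energy = mass * specific energy
  E = 1064 * 7.4 = 7873.6 MJ

7873.6 MJ


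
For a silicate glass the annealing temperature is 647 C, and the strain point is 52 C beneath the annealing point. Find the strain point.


Strain point = annealing point - difference:
  T_strain = 647 - 52 = 595 C

595 C


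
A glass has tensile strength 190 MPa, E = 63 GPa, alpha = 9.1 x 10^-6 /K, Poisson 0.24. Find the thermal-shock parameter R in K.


Thermal shock resistance: R = sigma * (1 - nu) / (E * alpha)
  Numerator = 190 * (1 - 0.24) = 144.4
  Denominator = 63 * 1000 * (9.1 x 10^-6) = 0.5733
  R = 144.4 / 0.5733 = 251.9 K

251.9 K


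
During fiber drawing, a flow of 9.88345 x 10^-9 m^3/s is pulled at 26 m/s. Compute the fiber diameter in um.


Cross-sectional area from continuity:
  A = Q / v = 9.88345 x 10^-9 / 26 = 3.801327 x 10^-10 m^2
Diameter from circular cross-section:
  d = sqrt(4A / pi) * 10^6 (m -> um)
  d = sqrt(4 * 3.801327 x 10^-10 / pi) * 10^6 = 22.0 um

22.0 um


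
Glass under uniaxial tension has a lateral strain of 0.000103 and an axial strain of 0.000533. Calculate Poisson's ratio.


Poisson's ratio: nu = lateral strain / axial strain
  nu = 0.000103 / 0.000533 = 0.1932

0.1932


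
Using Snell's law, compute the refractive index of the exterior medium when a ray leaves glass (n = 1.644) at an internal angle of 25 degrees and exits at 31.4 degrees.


Apply Snell's law: n1 * sin(theta1) = n2 * sin(theta2)
  n2 = n1 * sin(theta1) / sin(theta2)
  sin(25) = 0.422618
  sin(31.4) = 0.52101
  n2 = 1.644 * 0.422618 / 0.52101 = 1.3335

1.3335


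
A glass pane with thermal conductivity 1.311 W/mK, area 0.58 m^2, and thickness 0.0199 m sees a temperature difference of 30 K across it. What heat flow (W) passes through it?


Fourier's law: Q = k * A * dT / t
  Q = 1.311 * 0.58 * 30 / 0.0199
  Q = 22.8114 / 0.0199 = 1146.3 W

1146.3 W


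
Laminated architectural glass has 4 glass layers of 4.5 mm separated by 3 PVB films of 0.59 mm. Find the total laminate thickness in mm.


Total thickness = glass contribution + PVB contribution
  Glass: 4 * 4.5 = 18.0 mm
  PVB: 3 * 0.59 = 1.77 mm
  Total = 18.0 + 1.77 = 19.77 mm

19.77 mm


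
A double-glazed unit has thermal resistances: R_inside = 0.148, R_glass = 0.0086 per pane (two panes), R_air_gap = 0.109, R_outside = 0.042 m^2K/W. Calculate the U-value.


Total thermal resistance (series):
  R_total = R_in + R_glass + R_air + R_glass + R_out
  R_total = 0.148 + 0.0086 + 0.109 + 0.0086 + 0.042 = 0.3162 m^2K/W
U-value = 1 / R_total = 1 / 0.3162 = 3.163 W/m^2K

3.163 W/m^2K


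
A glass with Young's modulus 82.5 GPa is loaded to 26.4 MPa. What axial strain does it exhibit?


Rearrange E = sigma / epsilon:
  epsilon = sigma / E
  E (MPa) = 82.5 * 1000 = 82500
  epsilon = 26.4 / 82500 = 0.00032

0.00032


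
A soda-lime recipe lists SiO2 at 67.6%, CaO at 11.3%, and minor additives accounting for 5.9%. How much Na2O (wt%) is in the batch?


Pieces sum to 100%:
  Na2O = 100 - (SiO2 + CaO + others)
  Na2O = 100 - (67.6 + 11.3 + 5.9) = 15.2%

15.2%


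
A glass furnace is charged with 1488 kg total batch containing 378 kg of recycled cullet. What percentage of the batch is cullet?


Cullet ratio = (cullet mass / total batch mass) * 100
  Ratio = 378 / 1488 * 100 = 25.4%

25.4%


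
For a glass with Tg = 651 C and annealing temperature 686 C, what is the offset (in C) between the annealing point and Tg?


Offset = T_anneal - Tg:
  offset = 686 - 651 = 35 C

35 C


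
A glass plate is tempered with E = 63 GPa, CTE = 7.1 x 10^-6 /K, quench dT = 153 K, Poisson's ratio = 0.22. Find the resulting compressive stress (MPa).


Tempering stress: sigma = E * alpha * dT / (1 - nu)
  E (MPa) = 63 * 1000 = 63000
  Numerator = 63000 * (7.1 x 10^-6) * 153 = 68.4369
  Denominator = 1 - 0.22 = 0.78
  sigma = 68.4369 / 0.78 = 87.7 MPa

87.7 MPa


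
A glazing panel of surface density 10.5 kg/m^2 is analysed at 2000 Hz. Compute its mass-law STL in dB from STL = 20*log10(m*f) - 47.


Mass law: STL = 20 * log10(m * f) - 47
  m * f = 10.5 * 2000 = 21000
  log10(21000) = 4.32222
  STL = 20 * 4.32222 - 47 = 86.4444 - 47 = 39.4 dB

39.4 dB


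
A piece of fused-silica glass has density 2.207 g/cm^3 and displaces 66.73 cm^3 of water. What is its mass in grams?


Rearrange rho = m / V:
  m = rho * V
  m = 2.207 * 66.73 = 147.273 g

147.273 g


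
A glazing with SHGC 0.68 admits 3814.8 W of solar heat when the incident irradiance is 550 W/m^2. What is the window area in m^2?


Rearrange Q = Area * SHGC * Irradiance:
  Area = Q / (SHGC * Irradiance)
  Area = 3814.8 / (0.68 * 550) = 10.2 m^2

10.2 m^2


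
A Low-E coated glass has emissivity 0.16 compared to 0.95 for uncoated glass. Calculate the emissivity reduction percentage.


Percentage reduction = (1 - coated/uncoated) * 100
  Ratio = 0.16 / 0.95 = 0.1684
  Reduction = (1 - 0.1684) * 100 = 83.2%

83.2%


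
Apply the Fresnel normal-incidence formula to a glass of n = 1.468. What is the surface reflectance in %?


Fresnel reflectance at normal incidence:
  R = ((n - 1)/(n + 1))^2
  (n - 1)/(n + 1) = (1.468 - 1)/(1.468 + 1) = 0.189627
  R = 0.189627^2 = 0.0359584
  R(%) = 0.0359584 * 100 = 3.596%

3.596%


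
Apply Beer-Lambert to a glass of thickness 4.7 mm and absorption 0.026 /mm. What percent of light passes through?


Beer-Lambert law: T = exp(-alpha * thickness)
  exponent = -0.026 * 4.7 = -0.1222
  T = exp(-0.1222) = 0.885
  Percentage = 0.885 * 100 = 88.5%

88.5%


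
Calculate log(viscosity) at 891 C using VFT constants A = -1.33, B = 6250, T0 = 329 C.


VFT equation: log(eta) = A + B / (T - T0)
  T - T0 = 891 - 329 = 562
  B / (T - T0) = 6250 / 562 = 11.121
  log(eta) = -1.33 + 11.121 = 9.791

9.791


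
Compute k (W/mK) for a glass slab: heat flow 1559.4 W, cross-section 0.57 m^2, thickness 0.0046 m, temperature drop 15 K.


Fourier's law rearranged: k = Q * t / (A * dT)
  Numerator = 1559.4 * 0.0046 = 7.17324
  Denominator = 0.57 * 15 = 8.55
  k = 7.17324 / 8.55 = 0.839 W/mK

0.839 W/mK


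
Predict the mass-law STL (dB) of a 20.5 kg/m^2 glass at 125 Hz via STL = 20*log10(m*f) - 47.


Mass law: STL = 20 * log10(m * f) - 47
  m * f = 20.5 * 125 = 2562.5
  log10(2562.5) = 3.40866
  STL = 20 * 3.40866 - 47 = 68.1732 - 47 = 21.2 dB

21.2 dB


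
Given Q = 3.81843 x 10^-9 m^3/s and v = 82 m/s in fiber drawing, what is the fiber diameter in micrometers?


Cross-sectional area from continuity:
  A = Q / v = 3.81843 x 10^-9 / 82 = 4.656622 x 10^-11 m^2
Diameter from circular cross-section:
  d = sqrt(4A / pi) * 10^6 (m -> um)
  d = sqrt(4 * 4.656622 x 10^-11 / pi) * 10^6 = 7.7 um

7.7 um


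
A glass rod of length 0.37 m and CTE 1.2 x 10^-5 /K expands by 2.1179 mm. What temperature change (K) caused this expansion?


Rearrange dL = alpha * L0 * dT for dT:
  dT = dL / (alpha * L0)
  dL (m) = 2.1179 / 1000 = 0.0021179
  dT = 0.0021179 / ((1.2 x 10^-5) * 0.37) = 477.0 K

477.0 K


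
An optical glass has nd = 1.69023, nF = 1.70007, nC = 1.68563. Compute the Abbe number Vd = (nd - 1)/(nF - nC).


Abbe number formula: Vd = (nd - 1) / (nF - nC)
  nd - 1 = 1.69023 - 1 = 0.69023
  nF - nC = 1.70007 - 1.68563 = 0.01444
  Vd = 0.69023 / 0.01444 = 47.8

47.8


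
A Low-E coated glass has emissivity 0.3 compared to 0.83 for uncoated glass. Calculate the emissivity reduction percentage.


Percentage reduction = (1 - coated/uncoated) * 100
  Ratio = 0.3 / 0.83 = 0.3614
  Reduction = (1 - 0.3614) * 100 = 63.9%

63.9%


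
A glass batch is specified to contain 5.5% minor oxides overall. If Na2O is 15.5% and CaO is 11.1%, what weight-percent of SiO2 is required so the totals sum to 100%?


Known pieces sum to 100%:
  SiO2 = 100 - (others + Na2O + CaO)
  SiO2 = 100 - (5.5 + 15.5 + 11.1) = 67.9%

67.9%


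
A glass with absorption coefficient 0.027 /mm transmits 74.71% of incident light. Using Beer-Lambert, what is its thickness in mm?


Rearrange T = exp(-alpha * thickness):
  thickness = -ln(T) / alpha
  T = 74.71/100 = 0.7471
  ln(T) = -0.29156
  -ln(T) = 0.29156
  thickness = 0.29156 / 0.027 = 10.8 mm

10.8 mm


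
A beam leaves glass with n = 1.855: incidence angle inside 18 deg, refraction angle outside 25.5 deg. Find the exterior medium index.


Apply Snell's law: n1 * sin(theta1) = n2 * sin(theta2)
  n2 = n1 * sin(theta1) / sin(theta2)
  sin(18) = 0.309017
  sin(25.5) = 0.430511
  n2 = 1.855 * 0.309017 / 0.430511 = 1.3315

1.3315


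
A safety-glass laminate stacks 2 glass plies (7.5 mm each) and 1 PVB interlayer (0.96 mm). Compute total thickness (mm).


Total thickness = glass contribution + PVB contribution
  Glass: 2 * 7.5 = 15.0 mm
  PVB: 1 * 0.96 = 0.96 mm
  Total = 15.0 + 0.96 = 15.96 mm

15.96 mm


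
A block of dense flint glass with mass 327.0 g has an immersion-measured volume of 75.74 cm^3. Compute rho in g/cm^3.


Use the definition of density:
  rho = mass / volume
  rho = 327.0 / 75.74 = 4.317 g/cm^3

4.317 g/cm^3


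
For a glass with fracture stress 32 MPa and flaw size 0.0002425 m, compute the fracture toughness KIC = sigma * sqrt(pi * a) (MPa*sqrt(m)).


Fracture toughness: KIC = sigma * sqrt(pi * a)
  pi * a = pi * 0.0002425 = 0.000761836
  sqrt(pi * a) = 0.027601
  KIC = 32 * 0.027601 = 0.883 MPa*sqrt(m)

0.883 MPa*sqrt(m)


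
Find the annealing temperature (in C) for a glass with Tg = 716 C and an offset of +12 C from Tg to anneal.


The annealing temperature is Tg plus the offset:
  T_anneal = 716 + 12 = 728 C

728 C


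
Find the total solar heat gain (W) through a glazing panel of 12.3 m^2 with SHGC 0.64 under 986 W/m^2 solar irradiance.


Solar heat gain: Q = Area * SHGC * Irradiance
  Q = 12.3 * 0.64 * 986 = 7761.8 W

7761.8 W


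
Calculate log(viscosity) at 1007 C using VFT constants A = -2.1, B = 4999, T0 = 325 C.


VFT equation: log(eta) = A + B / (T - T0)
  T - T0 = 1007 - 325 = 682
  B / (T - T0) = 4999 / 682 = 7.33
  log(eta) = -2.1 + 7.33 = 5.23

5.23


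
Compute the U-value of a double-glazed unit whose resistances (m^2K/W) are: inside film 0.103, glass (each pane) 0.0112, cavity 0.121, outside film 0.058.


Total thermal resistance (series):
  R_total = R_in + R_glass + R_air + R_glass + R_out
  R_total = 0.103 + 0.0112 + 0.121 + 0.0112 + 0.058 = 0.3044 m^2K/W
U-value = 1 / R_total = 1 / 0.3044 = 3.285 W/m^2K

3.285 W/m^2K


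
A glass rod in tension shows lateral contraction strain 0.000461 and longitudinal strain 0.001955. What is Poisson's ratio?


Poisson's ratio: nu = lateral strain / axial strain
  nu = 0.000461 / 0.001955 = 0.2358

0.2358


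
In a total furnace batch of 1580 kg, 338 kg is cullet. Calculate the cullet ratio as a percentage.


Cullet ratio = (cullet mass / total batch mass) * 100
  Ratio = 338 / 1580 * 100 = 21.39%

21.39%


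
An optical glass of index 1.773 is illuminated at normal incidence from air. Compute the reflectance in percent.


Fresnel reflectance at normal incidence:
  R = ((n - 1)/(n + 1))^2
  (n - 1)/(n + 1) = (1.773 - 1)/(1.773 + 1) = 0.278759
  R = 0.278759^2 = 0.0777066
  R(%) = 0.0777066 * 100 = 7.771%

7.771%
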